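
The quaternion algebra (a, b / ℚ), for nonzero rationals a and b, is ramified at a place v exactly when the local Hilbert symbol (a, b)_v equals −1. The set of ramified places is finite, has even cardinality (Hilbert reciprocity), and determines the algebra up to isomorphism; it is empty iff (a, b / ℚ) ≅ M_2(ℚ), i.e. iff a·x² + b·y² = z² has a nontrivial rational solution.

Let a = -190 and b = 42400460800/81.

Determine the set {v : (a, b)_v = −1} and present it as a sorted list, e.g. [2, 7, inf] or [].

[2, 5, 31, 37]

Mod squares: a ≡ -190, b ≡ 1147. Check v ∈ {∞, 2, 3, 5, 19, 31, 37}.
v=5: a=5^1·(≡2), b=5^2·(≡2) mod 5; (2|5)=-1, (2|5)=-1; (−1)^{1·2·2}·(-1)^2·(-1)^1 = -1.
v=19: a=19^1·(≡9), b=19^2·(≡5) mod 19; (9|19)=+1, (5|19)=+1; (−1)^{1·2·9}·(+1)^2·(+1)^1 = +1.
v=2: v_2(a)=1, v_2(b)=12; units ≡ 1, 3 (mod 8); ε·ε+αω+βω = 0·1+1·1+12·0 ≡ 1  ⇒  (a,b)_2 = -1.
v=∞: -190 < 0 and 1147 > 0  ⇒  (a,b)_∞ = +1.
v=31: a=31^0·(≡27), b=31^1·(≡23) mod 31; (27|31)=-1, (23|31)=-1; (−1)^{0·1·15}·(-1)^1·(-1)^0 = -1.
v=3: a=3^0·(≡2), b=3^-4·(≡1) mod 3; (2|3)=-1, (1|3)=+1; (−1)^{0·-4·1}·(-1)^-4·(+1)^0 = +1.
v=37: a=37^0·(≡32), b=37^1·(≡14) mod 37; (32|37)=-1, (14|37)=-1; (−1)^{0·1·18}·(-1)^1·(-1)^0 = -1.
(-190, 1147 / ℚ) ramifies at {2, 5, 31, 37}: a division algebra.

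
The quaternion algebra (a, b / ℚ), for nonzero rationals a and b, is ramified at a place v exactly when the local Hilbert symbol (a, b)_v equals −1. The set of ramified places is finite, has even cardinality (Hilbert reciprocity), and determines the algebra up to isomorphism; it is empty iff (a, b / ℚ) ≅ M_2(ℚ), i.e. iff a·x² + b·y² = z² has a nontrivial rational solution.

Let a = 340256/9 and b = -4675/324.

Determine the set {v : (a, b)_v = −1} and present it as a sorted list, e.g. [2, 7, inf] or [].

[2, 31]

Mod squares: a ≡ 434, b ≡ -187. Check v ∈ {∞, 2, 3, 5, 7, 11, 17, 31}.
v=17: a=17^0·(≡2), b=17^1·(≡14) mod 17; (2|17)=+1, (14|17)=-1; (−1)^{0·1·8}·(+1)^1·(-1)^0 = +1.
v=11: a=11^0·(≡9), b=11^1·(≡3) mod 11; (9|11)=+1, (3|11)=+1; (−1)^{0·1·5}·(+1)^1·(+1)^0 = +1.
v=∞: 434 > 0 and -187 < 0  ⇒  (a,b)_∞ = +1.
v=3: a=3^-2·(≡2), b=3^-4·(≡2) mod 3; (2|3)=-1, (2|3)=-1; (−1)^{-2·-4·1}·(-1)^-4·(-1)^-2 = +1.
v=5: a=5^0·(≡4), b=5^2·(≡2) mod 5; (4|5)=+1, (2|5)=-1; (−1)^{0·2·2}·(+1)^2·(-1)^0 = +1.
v=2: v_2(a)=5, v_2(b)=-2; units ≡ 1, 5 (mod 8); ε·ε+αω+βω = 0·0+5·1+-2·0 ≡ 1  ⇒  (a,b)_2 = -1.
v=7: a=7^3·(≡6), b=7^0·(≡4) mod 7; (6|7)=-1, (4|7)=+1; (−1)^{3·0·3}·(-1)^0·(+1)^3 = +1.
v=31: a=31^1·(≡14), b=31^0·(≡27) mod 31; (14|31)=+1, (27|31)=-1; (−1)^{1·0·15}·(+1)^0·(-1)^1 = -1.
(434, -187 / ℚ) ramifies at {2, 31}: a division algebra.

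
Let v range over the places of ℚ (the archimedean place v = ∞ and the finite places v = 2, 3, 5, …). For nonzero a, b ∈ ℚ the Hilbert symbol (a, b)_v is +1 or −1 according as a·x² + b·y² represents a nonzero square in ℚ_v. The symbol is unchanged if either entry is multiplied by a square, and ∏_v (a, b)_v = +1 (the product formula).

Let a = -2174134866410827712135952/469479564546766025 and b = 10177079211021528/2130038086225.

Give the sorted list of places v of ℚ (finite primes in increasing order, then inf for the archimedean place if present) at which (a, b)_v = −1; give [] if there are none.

(a, b) ≡ (-2737, 102) mod (ℚ^×)²; places V = {2, 3, 5, 7, 13, 17, 23, 31, 37, ∞}.
(a,b)_2: α=4, β=3; u≡7, v≡3 (mod 8); ε(u)ε(v)=1·1, αω(v)=4·1, βω(u)=3·0; sum ≡ 1  ⇒  -1.
(a,b)_13: α=4, u≡2; β=2, v≡5 (mod 13); (2|13)=-1, (5|13)=-1; sign (−1)^0·-1^2·-1^4 = +1.
(a,b)_17: α=5, u≡2; β=3, v≡5 (mod 17); (2|17)=+1, (5|17)=-1; sign (−1)^0·+1^3·-1^5 = -1.
(a,b)_31: α=2, u≡27; β=2, v≡18 (mod 31); (27|31)=-1, (18|31)=+1; sign (−1)^0·-1^2·+1^2 = +1.
(a,b)_37: α=-4, u≡1; β=-2, v≡3 (mod 37); (1|37)=+1, (3|37)=+1; sign (−1)^0·+1^-2·+1^-4 = +1.
(a,b)_5: α=-2, u≡3; β=-2, v≡2 (mod 5); (3|5)=-1, (2|5)=-1; sign (−1)^0·-1^-2·-1^-2 = +1.
(a,b)_7: α=-7, u≡2; β=-6, v≡1 (mod 7); (2|7)=+1, (1|7)=+1; sign (−1)^0·+1^-6·+1^-7 = +1.
(a,b)_3: α=20, u≡2; β=13, v≡1 (mod 3); (2|3)=-1, (1|3)=+1; sign (−1)^0·-1^13·+1^20 = -1.
(a,b)_∞: sgn(-2737)=−, sgn(102)=+, so +1.
(a,b)_23: α=-3, u≡10; β=-2, v≡17 (mod 23); (10|23)=-1, (17|23)=-1; sign (−1)^0·-1^-2·-1^-3 = -1.
|Ram(-2737, 102)| = 4, even; anisotropic at {2, 3, 17, 23}.

[2, 3, 17, 23]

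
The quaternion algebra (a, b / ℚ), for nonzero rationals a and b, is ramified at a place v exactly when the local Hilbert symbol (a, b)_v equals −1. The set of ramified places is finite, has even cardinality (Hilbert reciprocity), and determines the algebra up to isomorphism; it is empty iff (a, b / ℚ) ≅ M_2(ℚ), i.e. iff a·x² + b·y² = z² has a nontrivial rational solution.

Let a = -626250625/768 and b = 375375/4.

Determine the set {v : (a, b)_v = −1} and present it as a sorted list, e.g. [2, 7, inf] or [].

(a, b) ≡ (-3, 15015) mod (ℚ^×)²; places V = {2, 3, 5, 7, 11, 13, ∞}.
(a,b)_5: α=4, u≡3; β=3, v≡2 (mod 5); (3|5)=-1, (2|5)=-1; sign (−1)^0·-1^3·-1^4 = -1.
(a,b)_3: α=-1, u≡2; β=1, v≡1 (mod 3); (2|3)=-1, (1|3)=+1; sign (−1)^1·-1^1·+1^-1 = +1.
(a,b)_11: α=2, u≡2; β=1, v≡9 (mod 11); (2|11)=-1, (9|11)=+1; sign (−1)^0·-1^1·+1^2 = -1.
(a,b)_7: α=2, u≡2; β=1, v≡3 (mod 7); (2|7)=+1, (3|7)=-1; sign (−1)^0·+1^1·-1^2 = +1.
(a,b)_13: α=2, u≡12; β=1, v≡7 (mod 13); (12|13)=+1, (7|13)=-1; sign (−1)^0·+1^1·-1^2 = +1.
(a,b)_2: α=-8, β=-2; u≡5, v≡7 (mod 8); ε(u)ε(v)=0·1, αω(v)=-8·0, βω(u)=-2·1; sum ≡ 0  ⇒  +1.
(a,b)_∞: sgn(-3)=−, sgn(15015)=+, so +1.
|Ram(-3, 15015)| = 2, even; anisotropic at {5, 11}.

[5, 11]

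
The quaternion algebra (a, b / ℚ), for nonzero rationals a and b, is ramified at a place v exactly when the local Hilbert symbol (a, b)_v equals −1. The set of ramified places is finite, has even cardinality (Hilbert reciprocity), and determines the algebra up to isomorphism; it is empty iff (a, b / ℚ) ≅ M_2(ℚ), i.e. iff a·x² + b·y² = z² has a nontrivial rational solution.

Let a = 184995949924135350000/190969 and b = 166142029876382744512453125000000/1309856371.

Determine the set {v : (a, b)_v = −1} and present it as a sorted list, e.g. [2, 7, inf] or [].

Mod squares: a ≡ 20735, b ≡ 1463. Check v ∈ {∞, 2, 3, 5, 7, 11, 13, 19, 23, 29, 47}.
v=13: a=13^1·(≡1), b=13^2·(≡8) mod 13; (1|13)=+1, (8|13)=-1; (−1)^{1·2·6}·(+1)^2·(-1)^1 = -1.
v=2: v_2(a)=4, v_2(b)=6; units ≡ 7, 7 (mod 8); ε·ε+αω+βω = 1·1+4·0+6·0 ≡ 1  ⇒  (a,b)_2 = -1.
v=5: a=5^5·(≡3), b=5^12·(≡3) mod 5; (3|5)=-1, (3|5)=-1; (−1)^{5·12·2}·(-1)^12·(-1)^5 = -1.
v=7: a=7^2·(≡1), b=7^3·(≡3) mod 7; (1|7)=+1, (3|7)=-1; (−1)^{2·3·3}·(+1)^3·(-1)^2 = +1.
v=∞: 20735 > 0 and 1463 > 0  ⇒  (a,b)_∞ = +1.
v=3: a=3^4·(≡2), b=3^6·(≡2) mod 3; (2|3)=-1, (2|3)=-1; (−1)^{4·6·1}·(-1)^6·(-1)^4 = +1.
v=23: a=23^-2·(≡4), b=23^-2·(≡20) mod 23; (4|23)=+1, (20|23)=-1; (−1)^{-2·-2·11}·(+1)^-2·(-1)^-2 = +1.
v=29: a=29^3·(≡26), b=29^4·(≡28) mod 29; (26|29)=-1, (28|29)=+1; (−1)^{3·4·14}·(-1)^4·(+1)^3 = +1.
v=11: a=11^3·(≡4), b=11^5·(≡5) mod 11; (4|11)=+1, (5|11)=+1; (−1)^{3·5·5}·(+1)^5·(+1)^3 = -1.
v=47: a=47^2·(≡24), b=47^2·(≡28) mod 47; (24|47)=+1, (28|47)=+1; (−1)^{2·2·23}·(+1)^2·(+1)^2 = +1.
v=19: a=19^-2·(≡1), b=19^-5·(≡11) mod 19; (1|19)=+1, (11|19)=+1; (−1)^{-2·-5·9}·(+1)^-5·(+1)^-2 = +1.
|Ram(20735, 1463)| = 4, even; anisotropic at {2, 5, 11, 13}.

[2, 5, 11, 13]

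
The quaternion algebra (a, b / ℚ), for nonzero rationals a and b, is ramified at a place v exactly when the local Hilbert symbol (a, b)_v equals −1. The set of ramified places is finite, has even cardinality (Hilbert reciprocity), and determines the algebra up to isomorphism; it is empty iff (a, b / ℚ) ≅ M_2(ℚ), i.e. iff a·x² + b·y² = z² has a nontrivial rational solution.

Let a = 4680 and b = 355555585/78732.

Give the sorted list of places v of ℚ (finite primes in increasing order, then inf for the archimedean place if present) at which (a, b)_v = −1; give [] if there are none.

(a, b) ≡ (130, 1155) mod (ℚ^×)²; places V = {2, 3, 5, 7, 11, 13, 31, ∞}.
(a,b)_2: α=3, β=-2; u≡1, v≡3 (mod 8); ε(u)ε(v)=0·1, αω(v)=3·1, βω(u)=-2·0; sum ≡ 1  ⇒  -1.
(a,b)_11: α=0, u≡5; β=1, v≡2 (mod 11); (5|11)=+1, (2|11)=-1; sign (−1)^0·+1^1·-1^0 = +1.
(a,b)_3: α=2, u≡1; β=-9, v≡1 (mod 3); (1|3)=+1, (1|3)=+1; sign (−1)^0·+1^-9·+1^2 = +1.
(a,b)_∞: sgn(130)=+, sgn(1155)=+, so +1.
(a,b)_7: α=0, u≡4; β=1, v≡1 (mod 7); (4|7)=+1, (1|7)=+1; sign (−1)^0·+1^1·+1^0 = +1.
(a,b)_5: α=1, u≡1; β=1, v≡1 (mod 5); (1|5)=+1, (1|5)=+1; sign (−1)^0·+1^1·+1^1 = +1.
(a,b)_13: α=1, u≡9; β=0, v≡2 (mod 13); (9|13)=+1, (2|13)=-1; sign (−1)^0·+1^0·-1^1 = -1.
(a,b)_31: α=0, u≡30; β=4, v≡10 (mod 31); (30|31)=-1, (10|31)=+1; sign (−1)^0·-1^4·+1^0 = +1.
|Ram(130, 1155)| = 2, even; anisotropic at {2, 13}.

[2, 13]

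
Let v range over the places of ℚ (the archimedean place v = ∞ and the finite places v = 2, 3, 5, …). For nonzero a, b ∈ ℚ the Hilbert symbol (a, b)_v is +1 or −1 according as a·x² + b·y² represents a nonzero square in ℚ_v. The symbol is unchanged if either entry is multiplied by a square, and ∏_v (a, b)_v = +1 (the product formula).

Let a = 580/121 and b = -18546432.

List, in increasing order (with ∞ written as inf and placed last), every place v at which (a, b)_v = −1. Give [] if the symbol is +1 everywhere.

[5, 19, 31, 41]

Mod squares: a ≡ 145, b ≡ -72447. Check v ∈ {∞, 2, 3, 5, 11, 19, 29, 31, 41}.
v=2: v_2(a)=2, v_2(b)=8; units ≡ 1, 1 (mod 8); ε·ε+αω+βω = 0·0+2·0+8·0 ≡ 0  ⇒  (a,b)_2 = +1.
v=3: a=3^0·(≡1), b=3^1·(≡1) mod 3; (1|3)=+1, (1|3)=+1; (−1)^{0·1·1}·(+1)^1·(+1)^0 = +1.
v=31: a=31^0·(≡3), b=31^1·(≡28) mod 31; (3|31)=-1, (28|31)=+1; (−1)^{0·1·15}·(-1)^1·(+1)^0 = -1.
v=19: a=19^0·(≡15), b=19^1·(≡16) mod 19; (15|19)=-1, (16|19)=+1; (−1)^{0·1·9}·(-1)^1·(+1)^0 = -1.
v=5: a=5^1·(≡1), b=5^0·(≡3) mod 5; (1|5)=+1, (3|5)=-1; (−1)^{1·0·2}·(+1)^0·(-1)^1 = -1.
v=29: a=29^1·(≡4), b=29^0·(≡25) mod 29; (4|29)=+1, (25|29)=+1; (−1)^{1·0·14}·(+1)^0·(+1)^1 = +1.
v=11: a=11^-2·(≡8), b=11^0·(≡8) mod 11; (8|11)=-1, (8|11)=-1; (−1)^{-2·0·5}·(-1)^0·(-1)^-2 = +1.
v=∞: 145 > 0 and -72447 < 0  ⇒  (a,b)_∞ = +1.
v=41: a=41^0·(≡38), b=41^1·(≡1) mod 41; (38|41)=-1, (1|41)=+1; (−1)^{0·1·20}·(-1)^1·(+1)^0 = -1.
Ram(145, -72447) = {5, 19, 31, 41}; no ℚ_5-point on the conic.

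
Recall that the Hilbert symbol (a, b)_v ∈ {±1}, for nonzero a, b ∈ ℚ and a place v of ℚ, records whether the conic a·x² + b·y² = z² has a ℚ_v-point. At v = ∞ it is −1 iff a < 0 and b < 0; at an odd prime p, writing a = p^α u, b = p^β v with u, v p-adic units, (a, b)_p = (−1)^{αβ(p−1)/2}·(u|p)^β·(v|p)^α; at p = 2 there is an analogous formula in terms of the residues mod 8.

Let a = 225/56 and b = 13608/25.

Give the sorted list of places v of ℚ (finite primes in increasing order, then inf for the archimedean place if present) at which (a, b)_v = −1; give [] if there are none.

[2, 3]

Mod squares: a ≡ 14, b ≡ 42. Check v ∈ {∞, 2, 3, 5, 7}.
v=3: a=3^2·(≡2), b=3^5·(≡2) mod 3; (2|3)=-1, (2|3)=-1; (−1)^{2·5·1}·(-1)^5·(-1)^2 = -1.
v=5: a=5^2·(≡4), b=5^-2·(≡3) mod 5; (4|5)=+1, (3|5)=-1; (−1)^{2·-2·2}·(+1)^-2·(-1)^2 = +1.
v=7: a=7^-1·(≡1), b=7^1·(≡3) mod 7; (1|7)=+1, (3|7)=-1; (−1)^{-1·1·3}·(+1)^1·(-1)^-1 = +1.
v=2: v_2(a)=-3, v_2(b)=3; units ≡ 7, 5 (mod 8); ε·ε+αω+βω = 1·0+-3·1+3·0 ≡ 1  ⇒  (a,b)_2 = -1.
v=∞: 14 > 0 and 42 > 0  ⇒  (a,b)_∞ = +1.
|Ram(14, 42)| = 2, even; anisotropic at {2, 3}.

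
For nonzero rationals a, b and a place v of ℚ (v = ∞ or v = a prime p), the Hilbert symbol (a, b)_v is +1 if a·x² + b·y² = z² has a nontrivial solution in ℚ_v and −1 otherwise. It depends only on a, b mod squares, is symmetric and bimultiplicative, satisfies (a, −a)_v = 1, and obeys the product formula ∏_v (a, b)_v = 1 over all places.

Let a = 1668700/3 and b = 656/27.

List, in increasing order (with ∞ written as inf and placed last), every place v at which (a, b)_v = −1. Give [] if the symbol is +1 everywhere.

(a, b) ≡ (50061, 123) mod (ℚ^×)²; places V = {2, 3, 5, 11, 37, 41, ∞}.
(a,b)_5: α=2, u≡1; β=0, v≡3 (mod 5); (1|5)=+1, (3|5)=-1; sign (−1)^0·+1^0·-1^2 = +1.
(a,b)_11: α=1, u≡7; β=0, v≡8 (mod 11); (7|11)=-1, (8|11)=-1; sign (−1)^0·-1^0·-1^1 = -1.
(a,b)_2: α=2, β=4; u≡5, v≡3 (mod 8); ε(u)ε(v)=0·1, αω(v)=2·1, βω(u)=4·1; sum ≡ 0  ⇒  +1.
(a,b)_41: α=1, u≡23; β=1, v≡34 (mod 41); (23|41)=+1, (34|41)=-1; sign (−1)^0·+1^1·-1^1 = -1.
(a,b)_37: α=1, u≡36; β=0, v≡1 (mod 37); (36|37)=+1, (1|37)=+1; sign (−1)^0·+1^0·+1^1 = +1.
(a,b)_∞: sgn(50061)=+, sgn(123)=+, so +1.
(a,b)_3: α=-1, u≡1; β=-3, v≡2 (mod 3); (1|3)=+1, (2|3)=-1; sign (−1)^1·+1^-3·-1^-1 = +1.
Ram(50061, 123) = {11, 41}; no ℚ_11-point on the conic.

[11, 41]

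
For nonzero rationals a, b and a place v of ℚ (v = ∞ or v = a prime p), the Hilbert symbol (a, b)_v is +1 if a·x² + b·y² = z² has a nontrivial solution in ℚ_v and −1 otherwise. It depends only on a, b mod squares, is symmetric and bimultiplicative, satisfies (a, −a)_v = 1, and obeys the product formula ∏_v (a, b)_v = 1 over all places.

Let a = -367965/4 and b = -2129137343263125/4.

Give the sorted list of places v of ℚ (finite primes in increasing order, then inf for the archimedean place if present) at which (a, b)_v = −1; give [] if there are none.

(a, b) ≡ (-40885, -629) mod (ℚ^×)²; places V = {2, 3, 5, 13, 17, 37, ∞}.
(a,b)_37: α=1, u≡2; β=3, v≡8 (mod 37); (2|37)=-1, (8|37)=-1; sign (−1)^0·-1^3·-1^1 = +1.
(a,b)_3: α=2, u≡2; β=4, v≡1 (mod 3); (2|3)=-1, (1|3)=+1; sign (−1)^0·-1^4·+1^2 = +1.
(a,b)_13: α=1, u≡12; β=2, v≡7 (mod 13); (12|13)=+1, (7|13)=-1; sign (−1)^0·+1^2·-1^1 = -1.
(a,b)_5: α=1, u≡3; β=4, v≡1 (mod 5); (3|5)=-1, (1|5)=+1; sign (−1)^0·-1^4·+1^1 = +1.
(a,b)_17: α=1, u≡16; β=3, v≡6 (mod 17); (16|17)=+1, (6|17)=-1; sign (−1)^0·+1^3·-1^1 = -1.
(a,b)_∞: sgn(-40885)=−, sgn(-629)=−, so -1.
(a,b)_2: α=-2, β=-2; u≡3, v≡3 (mod 8); ε(u)ε(v)=1·1, αω(v)=-2·1, βω(u)=-2·1; sum ≡ 1  ⇒  -1.
Ram(-40885, -629) = {2, 13, 17, ∞}; no ℚ_2-point on the conic.

[2, 13, 17, inf]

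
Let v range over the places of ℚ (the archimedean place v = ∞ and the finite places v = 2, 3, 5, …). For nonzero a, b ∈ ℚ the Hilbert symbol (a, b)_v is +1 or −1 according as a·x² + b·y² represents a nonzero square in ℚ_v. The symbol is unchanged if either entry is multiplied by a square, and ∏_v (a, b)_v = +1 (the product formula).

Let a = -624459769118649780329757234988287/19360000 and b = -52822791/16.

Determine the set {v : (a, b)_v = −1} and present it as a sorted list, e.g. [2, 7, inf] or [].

(a, b) ≡ (-188607503, -5869199) mod (ℚ^×)²; places V = {2, 3, 5, 7, 11, 17, 19, 29, 31, 37, 41, 43, ∞}.
(a,b)_43: α=3, u≡12; β=1, v≡18 (mod 43); (12|43)=-1, (18|43)=-1; sign (−1)^1·-1^1·-1^3 = -1.
(a,b)_29: α=1, u≡4; β=0, v≡28 (mod 29); (4|29)=+1, (28|29)=+1; sign (−1)^0·+1^0·+1^1 = +1.
(a,b)_17: α=3, u≡1; β=1, v≡14 (mod 17); (1|17)=+1, (14|17)=-1; sign (−1)^0·+1^1·-1^3 = -1.
(a,b)_19: α=2, u≡5; β=0, v≡12 (mod 19); (5|19)=+1, (12|19)=-1; sign (−1)^0·+1^0·-1^2 = +1.
(a,b)_5: α=-4, u≡3; β=0, v≡4 (mod 5); (3|5)=-1, (4|5)=+1; sign (−1)^0·-1^0·+1^-4 = +1.
(a,b)_3: α=4, u≡1; β=2, v≡1 (mod 3); (1|3)=+1, (1|3)=+1; sign (−1)^0·+1^2·+1^4 = +1.
(a,b)_37: α=4, u≡26; β=1, v≡14 (mod 37); (26|37)=+1, (14|37)=-1; sign (−1)^0·+1^1·-1^4 = +1.
(a,b)_∞: sgn(-188607503)=−, sgn(-5869199)=−, so -1.
(a,b)_2: α=-8, β=-4; u≡1, v≡1 (mod 8); ε(u)ε(v)=0·0, αω(v)=-8·0, βω(u)=-4·0; sum ≡ 0  ⇒  +1.
(a,b)_11: α=-2, u≡9; β=0, v≡9 (mod 11); (9|11)=+1, (9|11)=+1; sign (−1)^0·+1^0·+1^-2 = +1.
(a,b)_7: α=7, u≡2; β=1, v≡3 (mod 7); (2|7)=+1, (3|7)=-1; sign (−1)^1·+1^1·-1^7 = +1.
(a,b)_31: α=3, u≡28; β=1, v≡1 (mod 31); (28|31)=+1, (1|31)=+1; sign (−1)^1·+1^1·+1^3 = -1.
(a,b)_41: α=1, u≡14; β=0, v≡16 (mod 41); (14|41)=-1, (16|41)=+1; sign (−1)^0·-1^0·+1^1 = +1.
|Ram(-188607503, -5869199)| = 4, even; anisotropic at {17, 31, 43, ∞}.

[17, 31, 43, inf]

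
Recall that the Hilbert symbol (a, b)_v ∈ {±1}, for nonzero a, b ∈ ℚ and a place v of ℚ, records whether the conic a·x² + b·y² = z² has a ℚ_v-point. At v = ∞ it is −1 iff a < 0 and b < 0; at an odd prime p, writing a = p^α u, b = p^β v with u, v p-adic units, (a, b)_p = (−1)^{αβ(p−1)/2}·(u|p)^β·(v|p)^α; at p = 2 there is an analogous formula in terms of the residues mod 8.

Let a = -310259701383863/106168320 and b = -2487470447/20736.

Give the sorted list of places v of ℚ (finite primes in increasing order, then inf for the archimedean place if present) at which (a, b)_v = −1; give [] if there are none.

[5, 11, 17, inf]

(a, b) ≡ (-2035, -419543) mod (ℚ^×)²; places V = {2, 3, 5, 7, 11, 17, 23, 29, 37, ∞}.
(a,b)_5: α=-1, u≡3; β=0, v≡3 (mod 5); (3|5)=-1, (3|5)=-1; sign (−1)^0·-1^0·-1^-1 = -1.
(a,b)_17: α=2, u≡11; β=1, v≡5 (mod 17); (11|17)=-1, (5|17)=-1; sign (−1)^0·-1^1·-1^2 = -1.
(a,b)_23: α=2, u≡2; β=1, v≡22 (mod 23); (2|23)=+1, (22|23)=-1; sign (−1)^0·+1^1·-1^2 = +1.
(a,b)_37: α=1, u≡32; β=1, v≡2 (mod 37); (32|37)=-1, (2|37)=-1; sign (−1)^0·-1^1·-1^1 = +1.
(a,b)_11: α=3, u≡6; β=2, v≡7 (mod 11); (6|11)=-1, (7|11)=-1; sign (−1)^0·-1^2·-1^3 = -1.
(a,b)_7: α=2, u≡2; β=2, v≡2 (mod 7); (2|7)=+1, (2|7)=+1; sign (−1)^0·+1^2·+1^2 = +1.
(a,b)_3: α=-4, u≡2; β=-4, v≡1 (mod 3); (2|3)=-1, (1|3)=+1; sign (−1)^0·-1^-4·+1^-4 = +1.
(a,b)_2: α=-18, β=-8; u≡5, v≡1 (mod 8); ε(u)ε(v)=0·0, αω(v)=-18·0, βω(u)=-8·1; sum ≡ 0  ⇒  +1.
(a,b)_29: α=2, u≡22; β=1, v≡23 (mod 29); (22|29)=+1, (23|29)=+1; sign (−1)^0·+1^1·+1^2 = +1.
(a,b)_∞: sgn(-2035)=−, sgn(-419543)=−, so -1.
|Ram(-2035, -419543)| = 4, even; anisotropic at {5, 11, 17, ∞}.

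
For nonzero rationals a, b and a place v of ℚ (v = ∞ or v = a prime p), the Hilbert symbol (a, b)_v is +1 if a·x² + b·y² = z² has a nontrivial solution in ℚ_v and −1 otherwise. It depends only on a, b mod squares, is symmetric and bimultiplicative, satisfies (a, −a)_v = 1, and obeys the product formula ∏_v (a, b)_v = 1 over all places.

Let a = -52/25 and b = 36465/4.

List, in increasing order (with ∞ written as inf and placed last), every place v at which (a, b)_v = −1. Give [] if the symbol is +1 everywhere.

Mod squares: a ≡ -13, b ≡ 36465. Check v ∈ {∞, 2, 3, 5, 11, 13, 17}.
v=17: a=17^0·(≡2), b=17^1·(≡5) mod 17; (2|17)=+1, (5|17)=-1; (−1)^{0·1·8}·(+1)^1·(-1)^0 = +1.
v=11: a=11^0·(≡1), b=11^1·(≡1) mod 11; (1|11)=+1, (1|11)=+1; (−1)^{0·1·5}·(+1)^1·(+1)^0 = +1.
v=∞: -13 < 0 and 36465 > 0  ⇒  (a,b)_∞ = +1.
v=3: a=3^0·(≡2), b=3^1·(≡2) mod 3; (2|3)=-1, (2|3)=-1; (−1)^{0·1·1}·(-1)^1·(-1)^0 = -1.
v=13: a=13^1·(≡4), b=13^1·(≡9) mod 13; (4|13)=+1, (9|13)=+1; (−1)^{1·1·6}·(+1)^1·(+1)^1 = +1.
v=2: v_2(a)=2, v_2(b)=-2; units ≡ 3, 1 (mod 8); ε·ε+αω+βω = 1·0+2·0+-2·1 ≡ 0  ⇒  (a,b)_2 = +1.
v=5: a=5^-2·(≡3), b=5^1·(≡2) mod 5; (3|5)=-1, (2|5)=-1; (−1)^{-2·1·2}·(-1)^1·(-1)^-2 = -1.
Ram(-13, 36465) = {3, 5}; no ℚ_3-point on the conic.

[3, 5]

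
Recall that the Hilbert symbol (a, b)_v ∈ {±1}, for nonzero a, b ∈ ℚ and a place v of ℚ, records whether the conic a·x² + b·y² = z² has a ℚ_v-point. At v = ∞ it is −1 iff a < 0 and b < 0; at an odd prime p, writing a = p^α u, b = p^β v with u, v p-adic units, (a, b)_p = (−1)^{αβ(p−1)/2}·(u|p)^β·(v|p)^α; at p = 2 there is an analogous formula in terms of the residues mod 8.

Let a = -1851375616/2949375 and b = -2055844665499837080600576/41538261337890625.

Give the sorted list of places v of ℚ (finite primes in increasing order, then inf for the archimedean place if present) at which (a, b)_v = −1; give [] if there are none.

(a, b) ≡ (-15249, -69) mod (ℚ^×)²; places V = {2, 3, 5, 7, 11, 13, 17, 23, ∞}.
(a,b)_2: α=14, β=16; u≡7, v≡3 (mod 8); ε(u)ε(v)=1·1, αω(v)=14·1, βω(u)=16·0; sum ≡ 1  ⇒  -1.
(a,b)_5: α=-4, u≡1; β=-10, v≡4 (mod 5); (1|5)=+1, (4|5)=+1; sign (−1)^0·+1^-10·+1^-4 = +1.
(a,b)_23: α=1, u≡16; β=3, v≡22 (mod 23); (16|23)=+1, (22|23)=-1; sign (−1)^1·+1^3·-1^1 = +1.
(a,b)_7: α=0, u≡4; β=-4, v≡1 (mod 7); (4|7)=+1, (1|7)=+1; sign (−1)^0·+1^-4·+1^0 = +1.
(a,b)_11: α=-2, u≡2; β=-6, v≡8 (mod 11); (2|11)=-1, (8|11)=-1; sign (−1)^0·-1^-6·-1^-2 = +1.
(a,b)_∞: sgn(-15249)=−, sgn(-69)=−, so -1.
(a,b)_3: α=-1, u≡2; β=7, v≡1 (mod 3); (2|3)=-1, (1|3)=+1; sign (−1)^1·-1^7·+1^-1 = +1.
(a,b)_13: α=-1, u≡12; β=2, v≡3 (mod 13); (12|13)=+1, (3|13)=+1; sign (−1)^0·+1^2·+1^-1 = +1.
(a,b)_17: α=3, u≡13; β=8, v≡4 (mod 17); (13|17)=+1, (4|17)=+1; sign (−1)^0·+1^8·+1^3 = +1.
|Ram(-15249, -69)| = 2, even; anisotropic at {2, ∞}.

[2, inf]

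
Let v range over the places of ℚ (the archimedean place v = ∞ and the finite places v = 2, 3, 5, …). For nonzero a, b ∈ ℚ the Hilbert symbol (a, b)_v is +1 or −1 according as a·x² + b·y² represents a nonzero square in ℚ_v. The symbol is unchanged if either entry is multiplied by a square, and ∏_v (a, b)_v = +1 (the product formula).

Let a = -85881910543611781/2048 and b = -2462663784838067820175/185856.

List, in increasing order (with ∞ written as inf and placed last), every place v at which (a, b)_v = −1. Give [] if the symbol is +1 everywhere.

Mod squares: a ≡ -51578, b ≡ -129642. Check v ∈ {∞, 2, 3, 5, 11, 17, 31, 37, 41, 43}.
v=31: a=31^2·(≡6), b=31^3·(≡3) mod 31; (6|31)=-1, (3|31)=-1; (−1)^{2·3·15}·(-1)^3·(-1)^2 = -1.
v=17: a=17^1·(≡13), b=17^1·(≡5) mod 17; (13|17)=+1, (5|17)=-1; (−1)^{1·1·8}·(+1)^1·(-1)^1 = -1.
v=41: a=41^1·(≡38), b=41^1·(≡32) mod 41; (38|41)=-1, (32|41)=+1; (−1)^{1·1·20}·(-1)^1·(+1)^1 = -1.
v=3: a=3^0·(≡1), b=3^-1·(≡1) mod 3; (1|3)=+1, (1|3)=+1; (−1)^{0·-1·1}·(+1)^-1·(+1)^0 = +1.
v=5: a=5^0·(≡3), b=5^2·(≡3) mod 5; (3|5)=-1, (3|5)=-1; (−1)^{0·2·2}·(-1)^2·(-1)^0 = +1.
v=37: a=37^5·(≡9), b=37^6·(≡5) mod 37; (9|37)=+1, (5|37)=-1; (−1)^{5·6·18}·(+1)^6·(-1)^5 = -1.
v=2: v_2(a)=-11, v_2(b)=-9; units ≡ 3, 3 (mod 8); ε·ε+αω+βω = 1·1+-11·1+-9·1 ≡ 1  ⇒  (a,b)_2 = -1.
v=43: a=43^2·(≡8), b=43^2·(≡8) mod 43; (8|43)=-1, (8|43)=-1; (−1)^{2·2·21}·(-1)^2·(-1)^2 = +1.
v=11: a=11^0·(≡3), b=11^-2·(≡3) mod 11; (3|11)=+1, (3|11)=+1; (−1)^{0·-2·5}·(+1)^-2·(+1)^0 = +1.
v=∞: -51578 < 0 and -129642 < 0  ⇒  (a,b)_∞ = -1.
Ram(-51578, -129642) = {2, 17, 31, 37, 41, ∞}; no ℚ_2-point on the conic.

[2, 17, 31, 37, 41, inf]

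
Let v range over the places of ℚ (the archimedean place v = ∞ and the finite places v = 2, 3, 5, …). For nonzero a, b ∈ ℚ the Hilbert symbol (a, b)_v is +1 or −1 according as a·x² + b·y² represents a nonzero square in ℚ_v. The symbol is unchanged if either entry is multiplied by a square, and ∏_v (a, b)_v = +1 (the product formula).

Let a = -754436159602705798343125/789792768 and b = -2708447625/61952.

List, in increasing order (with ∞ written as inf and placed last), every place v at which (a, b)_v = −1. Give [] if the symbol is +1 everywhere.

(a, b) ≡ (-92378, -7410) mod (ℚ^×)²; places V = {2, 3, 5, 7, 11, 13, 17, 19, 23, 37, ∞}.
(a,b)_37: α=2, u≡7; β=0, v≡26 (mod 37); (7|37)=+1, (26|37)=+1; sign (−1)^0·+1^0·+1^2 = +1.
(a,b)_∞: sgn(-92378)=−, sgn(-7410)=−, so -1.
(a,b)_3: α=-6, u≡1; β=5, v≡2 (mod 3); (1|3)=+1, (2|3)=-1; sign (−1)^0·+1^5·-1^-6 = +1.
(a,b)_2: α=-11, β=-9; u≡3, v≡7 (mod 8); ε(u)ε(v)=1·1, αω(v)=-11·0, βω(u)=-9·1; sum ≡ 0  ⇒  +1.
(a,b)_23: α=-2, u≡2; β=0, v≡17 (mod 23); (2|23)=+1, (17|23)=-1; sign (−1)^0·+1^0·-1^-2 = +1.
(a,b)_13: α=3, u≡6; β=1, v≡5 (mod 13); (6|13)=-1, (5|13)=-1; sign (−1)^0·-1^1·-1^3 = +1.
(a,b)_17: α=1, u≡3; β=0, v≡2 (mod 17); (3|17)=-1, (2|17)=+1; sign (−1)^0·-1^0·+1^1 = +1.
(a,b)_5: α=4, u≡2; β=3, v≡2 (mod 5); (2|5)=-1, (2|5)=-1; sign (−1)^0·-1^3·-1^4 = -1.
(a,b)_19: α=7, u≡13; β=3, v≡16 (mod 19); (13|19)=-1, (16|19)=+1; sign (−1)^1·-1^3·+1^7 = +1.
(a,b)_7: α=4, u≡2; β=0, v≡6 (mod 7); (2|7)=+1, (6|7)=-1; sign (−1)^0·+1^0·-1^4 = +1.
(a,b)_11: α=1, u≡7; β=-2, v≡3 (mod 11); (7|11)=-1, (3|11)=+1; sign (−1)^0·-1^-2·+1^1 = +1.
|Ram(-92378, -7410)| = 2, even; anisotropic at {5, ∞}.

[5, inf]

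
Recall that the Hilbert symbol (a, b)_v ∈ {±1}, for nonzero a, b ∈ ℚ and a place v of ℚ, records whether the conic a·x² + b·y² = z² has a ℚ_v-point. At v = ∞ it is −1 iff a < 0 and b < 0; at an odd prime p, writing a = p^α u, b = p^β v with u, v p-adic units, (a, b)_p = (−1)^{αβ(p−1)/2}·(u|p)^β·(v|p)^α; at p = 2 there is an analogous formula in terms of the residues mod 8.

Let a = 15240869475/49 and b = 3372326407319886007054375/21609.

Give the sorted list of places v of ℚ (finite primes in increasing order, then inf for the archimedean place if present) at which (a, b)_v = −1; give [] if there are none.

[2, 19, 43, 53]

Mod squares: a ≡ 1688739, b ≡ 247. Check v ∈ {∞, 2, 3, 5, 7, 13, 19, 23, 43, 53}.
v=5: a=5^2·(≡1), b=5^4·(≡3) mod 5; (1|5)=+1, (3|5)=-1; (−1)^{2·4·2}·(+1)^4·(-1)^2 = +1.
v=19: a=19^3·(≡15), b=19^7·(≡12) mod 19; (15|19)=-1, (12|19)=-1; (−1)^{3·7·9}·(-1)^7·(-1)^3 = -1.
v=∞: 1688739 > 0 and 247 > 0  ⇒  (a,b)_∞ = +1.
v=2: v_2(a)=0, v_2(b)=0; units ≡ 3, 7 (mod 8); ε·ε+αω+βω = 1·1+0·0+0·1 ≡ 1  ⇒  (a,b)_2 = -1.
v=3: a=3^1·(≡2), b=3^-2·(≡1) mod 3; (2|3)=-1, (1|3)=+1; (−1)^{1·-2·1}·(-1)^-2·(+1)^1 = +1.
v=23: a=23^0·(≡7), b=23^2·(≡10) mod 23; (7|23)=-1, (10|23)=-1; (−1)^{0·2·11}·(-1)^2·(-1)^0 = +1.
v=7: a=7^-2·(≡6), b=7^-4·(≡2) mod 7; (6|7)=-1, (2|7)=+1; (−1)^{-2·-4·3}·(-1)^-4·(+1)^-2 = +1.
v=53: a=53^1·(≡42), b=53^2·(≡21) mod 53; (42|53)=+1, (21|53)=-1; (−1)^{1·2·26}·(+1)^2·(-1)^1 = -1.
v=13: a=13^1·(≡6), b=13^3·(≡11) mod 13; (6|13)=-1, (11|13)=-1; (−1)^{1·3·6}·(-1)^3·(-1)^1 = +1.
v=43: a=43^1·(≡17), b=43^2·(≡18) mod 43; (17|43)=+1, (18|43)=-1; (−1)^{1·2·21}·(+1)^2·(-1)^1 = -1.
Ram(1688739, 247) = {2, 19, 43, 53}; no ℚ_2-point on the conic.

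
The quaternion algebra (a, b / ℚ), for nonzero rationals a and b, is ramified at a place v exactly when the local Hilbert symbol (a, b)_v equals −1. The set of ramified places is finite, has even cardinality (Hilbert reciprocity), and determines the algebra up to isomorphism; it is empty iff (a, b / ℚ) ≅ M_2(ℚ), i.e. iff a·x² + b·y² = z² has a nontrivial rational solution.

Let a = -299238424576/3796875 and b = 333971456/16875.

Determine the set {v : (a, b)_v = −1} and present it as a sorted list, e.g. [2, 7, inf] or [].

(a, b) ≡ (-273, 78) mod (ℚ^×)²; places V = {2, 3, 5, 7, 13, ∞}.
(a,b)_7: α=3, u≡5; β=2, v≡1 (mod 7); (5|7)=-1, (1|7)=+1; sign (−1)^0·-1^2·+1^3 = +1.
(a,b)_13: α=1, u≡8; β=1, v≡6 (mod 13); (8|13)=-1, (6|13)=-1; sign (−1)^0·-1^1·-1^1 = +1.
(a,b)_∞: sgn(-273)=−, sgn(78)=+, so +1.
(a,b)_3: α=-5, u≡2; β=-3, v≡2 (mod 3); (2|3)=-1, (2|3)=-1; sign (−1)^1·-1^-3·-1^-5 = -1.
(a,b)_2: α=26, β=19; u≡7, v≡7 (mod 8); ε(u)ε(v)=1·1, αω(v)=26·0, βω(u)=19·0; sum ≡ 1  ⇒  -1.
(a,b)_5: α=-6, u≡3; β=-4, v≡3 (mod 5); (3|5)=-1, (3|5)=-1; sign (−1)^0·-1^-4·-1^-6 = +1.
(-273, 78 / ℚ) ramifies at {2, 3}: a division algebra.

[2, 3]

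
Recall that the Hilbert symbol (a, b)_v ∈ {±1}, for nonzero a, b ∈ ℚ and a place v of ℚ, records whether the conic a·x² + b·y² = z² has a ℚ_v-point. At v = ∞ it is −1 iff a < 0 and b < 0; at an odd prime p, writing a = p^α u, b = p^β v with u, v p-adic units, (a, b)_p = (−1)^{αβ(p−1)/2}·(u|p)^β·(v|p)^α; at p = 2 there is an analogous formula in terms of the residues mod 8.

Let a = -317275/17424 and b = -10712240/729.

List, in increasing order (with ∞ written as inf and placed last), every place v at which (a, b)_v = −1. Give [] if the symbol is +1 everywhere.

[7, 37, 47, inf]

(a, b) ≡ (-259, -669515) mod (ℚ^×)²; places V = {2, 3, 5, 7, 11, 37, 47, ∞}.
(a,b)_2: α=-4, β=4; u≡5, v≡5 (mod 8); ε(u)ε(v)=0·0, αω(v)=-4·1, βω(u)=4·1; sum ≡ 0  ⇒  +1.
(a,b)_7: α=3, u≡6; β=1, v≡6 (mod 7); (6|7)=-1, (6|7)=-1; sign (−1)^1·-1^1·-1^3 = -1.
(a,b)_∞: sgn(-259)=−, sgn(-669515)=−, so -1.
(a,b)_5: α=2, u≡1; β=1, v≡3 (mod 5); (1|5)=+1, (3|5)=-1; sign (−1)^0·+1^1·-1^2 = +1.
(a,b)_3: α=-2, u≡2; β=-6, v≡1 (mod 3); (2|3)=-1, (1|3)=+1; sign (−1)^0·-1^-6·+1^-2 = +1.
(a,b)_11: α=-2, u≡9; β=1, v≡4 (mod 11); (9|11)=+1, (4|11)=+1; sign (−1)^0·+1^1·+1^-2 = +1.
(a,b)_47: α=0, u≡20; β=1, v≡13 (mod 47); (20|47)=-1, (13|47)=-1; sign (−1)^0·-1^1·-1^0 = -1.
(a,b)_37: α=1, u≡34; β=1, v≡13 (mod 37); (34|37)=+1, (13|37)=-1; sign (−1)^0·+1^1·-1^1 = -1.
|Ram(-259, -669515)| = 4, even; anisotropic at {7, 37, 47, ∞}.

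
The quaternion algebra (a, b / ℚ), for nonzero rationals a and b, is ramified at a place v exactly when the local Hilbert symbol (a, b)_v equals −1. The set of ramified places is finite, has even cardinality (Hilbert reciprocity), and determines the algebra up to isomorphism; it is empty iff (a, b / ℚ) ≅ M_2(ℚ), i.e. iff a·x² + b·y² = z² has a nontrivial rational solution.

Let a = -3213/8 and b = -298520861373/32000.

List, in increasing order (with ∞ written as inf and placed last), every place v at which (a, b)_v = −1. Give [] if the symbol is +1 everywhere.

Mod squares: a ≡ -714, b ≡ -1785. Check v ∈ {∞, 2, 3, 5, 7, 17}.
v=3: a=3^3·(≡2), b=3^11·(≡2) mod 3; (2|3)=-1, (2|3)=-1; (−1)^{3·11·1}·(-1)^11·(-1)^3 = -1.
v=7: a=7^1·(≡3), b=7^3·(≡4) mod 7; (3|7)=-1, (4|7)=+1; (−1)^{1·3·3}·(-1)^3·(+1)^1 = +1.
v=17: a=17^1·(≡4), b=17^3·(≡5) mod 17; (4|17)=+1, (5|17)=-1; (−1)^{1·3·8}·(+1)^3·(-1)^1 = -1.
v=∞: -714 < 0 and -1785 < 0  ⇒  (a,b)_∞ = -1.
v=2: v_2(a)=-3, v_2(b)=-8; units ≡ 3, 7 (mod 8); ε·ε+αω+βω = 1·1+-3·0+-8·1 ≡ 1  ⇒  (a,b)_2 = -1.
v=5: a=5^0·(≡4), b=5^-3·(≡2) mod 5; (4|5)=+1, (2|5)=-1; (−1)^{0·-3·2}·(+1)^-3·(-1)^0 = +1.
Ram(-714, -1785) = {2, 3, 17, ∞}; no ℚ_2-point on the conic.

[2, 3, 17, inf]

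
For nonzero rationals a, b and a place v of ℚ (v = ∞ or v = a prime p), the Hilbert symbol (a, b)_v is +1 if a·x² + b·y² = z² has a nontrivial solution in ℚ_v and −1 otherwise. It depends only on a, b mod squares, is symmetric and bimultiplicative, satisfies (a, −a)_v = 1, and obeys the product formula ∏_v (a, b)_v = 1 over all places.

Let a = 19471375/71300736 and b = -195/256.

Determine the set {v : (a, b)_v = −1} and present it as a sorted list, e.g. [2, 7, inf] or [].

(a, b) ≡ (1430, -195) mod (ℚ^×)²; places V = {2, 3, 5, 7, 11, 13, 17, 23, ∞}.
(a,b)_7: α=2, u≡2; β=0, v≡2 (mod 7); (2|7)=+1, (2|7)=+1; sign (−1)^0·+1^0·+1^2 = +1.
(a,b)_11: α=1, u≡5; β=0, v≡1 (mod 11); (5|11)=+1, (1|11)=+1; sign (−1)^0·+1^0·+1^1 = +1.
(a,b)_23: α=-2, u≡3; β=0, v≡4 (mod 23); (3|23)=+1, (4|23)=+1; sign (−1)^0·+1^0·+1^-2 = +1.
(a,b)_3: α=-4, u≡2; β=1, v≡1 (mod 3); (2|3)=-1, (1|3)=+1; sign (−1)^0·-1^1·+1^-4 = -1.
(a,b)_∞: sgn(1430)=+, sgn(-195)=−, so +1.
(a,b)_2: α=-7, β=-8; u≡3, v≡5 (mod 8); ε(u)ε(v)=1·0, αω(v)=-7·1, βω(u)=-8·1; sum ≡ 1  ⇒  -1.
(a,b)_5: α=3, u≡1; β=1, v≡1 (mod 5); (1|5)=+1, (1|5)=+1; sign (−1)^0·+1^1·+1^3 = +1.
(a,b)_17: α=2, u≡13; β=0, v≡9 (mod 17); (13|17)=+1, (9|17)=+1; sign (−1)^0·+1^0·+1^2 = +1.
(a,b)_13: α=-1, u≡6; β=1, v≡7 (mod 13); (6|13)=-1, (7|13)=-1; sign (−1)^0·-1^1·-1^-1 = +1.
(1430, -195 / ℚ) ramifies at {2, 3}: a division algebra.

[2, 3]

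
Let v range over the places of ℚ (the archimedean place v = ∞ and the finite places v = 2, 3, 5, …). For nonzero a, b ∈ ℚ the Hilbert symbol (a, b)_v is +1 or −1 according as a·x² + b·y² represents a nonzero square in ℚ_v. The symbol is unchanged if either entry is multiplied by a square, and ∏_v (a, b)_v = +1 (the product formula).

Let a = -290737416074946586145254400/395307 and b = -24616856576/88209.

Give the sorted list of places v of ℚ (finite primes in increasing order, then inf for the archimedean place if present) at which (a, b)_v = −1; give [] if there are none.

[7, 23, 37, inf]

Mod squares: a ≡ -1203153, b ≡ -24039899. Check v ∈ {∞, 2, 3, 5, 7, 11, 13, 23, 37, 41, 47, 53}.
v=23: a=23^3·(≡10), b=23^1·(≡20) mod 23; (10|23)=-1, (20|23)=-1; (−1)^{3·1·11}·(-1)^1·(-1)^3 = -1.
v=53: a=53^3·(≡46), b=53^1·(≡44) mod 53; (46|53)=+1, (44|53)=+1; (−1)^{3·1·26}·(+1)^1·(+1)^3 = +1.
v=47: a=47^1·(≡2), b=47^0·(≡37) mod 47; (2|47)=+1, (37|47)=+1; (−1)^{1·0·23}·(+1)^0·(+1)^1 = +1.
v=7: a=7^3·(≡5), b=7^0·(≡5) mod 7; (5|7)=-1, (5|7)=-1; (−1)^{3·0·3}·(-1)^0·(-1)^3 = -1.
v=13: a=13^2·(≡3), b=13^1·(≡9) mod 13; (3|13)=+1, (9|13)=+1; (−1)^{2·1·6}·(+1)^1·(+1)^2 = +1.
v=37: a=37^2·(≡17), b=37^1·(≡10) mod 37; (17|37)=-1, (10|37)=+1; (−1)^{2·1·18}·(-1)^1·(+1)^2 = -1.
v=2: v_2(a)=10, v_2(b)=10; units ≡ 7, 5 (mod 8); ε·ε+αω+βω = 1·0+10·1+10·0 ≡ 0  ⇒  (a,b)_2 = +1.
v=5: a=5^2·(≡2), b=5^0·(≡1) mod 5; (2|5)=-1, (1|5)=+1; (−1)^{2·0·2}·(-1)^0·(+1)^2 = +1.
v=3: a=3^-3·(≡1), b=3^-6·(≡1) mod 3; (1|3)=+1, (1|3)=+1; (−1)^{-3·-6·1}·(+1)^-6·(+1)^-3 = +1.
v=∞: -1203153 < 0 and -24039899 < 0  ⇒  (a,b)_∞ = -1.
v=11: a=11^-4·(≡3), b=11^-2·(≡6) mod 11; (3|11)=+1, (6|11)=-1; (−1)^{-4·-2·5}·(+1)^-2·(-1)^-4 = +1.
v=41: a=41^2·(≡40), b=41^1·(≡9) mod 41; (40|41)=+1, (9|41)=+1; (−1)^{2·1·20}·(+1)^1·(+1)^2 = +1.
(-1203153, -24039899 / ℚ) ramifies at {7, 23, 37, ∞}: a division algebra.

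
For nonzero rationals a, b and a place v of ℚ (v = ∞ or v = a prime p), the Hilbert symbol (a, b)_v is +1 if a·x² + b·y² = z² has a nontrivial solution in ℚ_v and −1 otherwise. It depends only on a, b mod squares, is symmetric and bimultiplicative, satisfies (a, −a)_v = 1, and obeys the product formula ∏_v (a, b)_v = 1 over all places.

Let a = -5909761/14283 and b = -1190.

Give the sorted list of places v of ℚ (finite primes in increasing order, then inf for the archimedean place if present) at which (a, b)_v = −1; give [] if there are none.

(a, b) ≡ (-3, -1190) mod (ℚ^×)²; places V = {2, 3, 5, 7, 11, 13, 17, 23, ∞}.
(a,b)_11: α=2, u≡2; β=0, v≡9 (mod 11); (2|11)=-1, (9|11)=+1; sign (−1)^0·-1^0·+1^2 = +1.
(a,b)_3: α=-3, u≡2; β=0, v≡1 (mod 3); (2|3)=-1, (1|3)=+1; sign (−1)^0·-1^0·+1^-3 = +1.
(a,b)_17: α=2, u≡12; β=1, v≡15 (mod 17); (12|17)=-1, (15|17)=+1; sign (−1)^0·-1^1·+1^2 = -1.
(a,b)_∞: sgn(-3)=−, sgn(-1190)=−, so -1.
(a,b)_13: α=2, u≡3; β=0, v≡6 (mod 13); (3|13)=+1, (6|13)=-1; sign (−1)^0·+1^0·-1^2 = +1.
(a,b)_7: α=0, u≡1; β=1, v≡5 (mod 7); (1|7)=+1, (5|7)=-1; sign (−1)^0·+1^1·-1^0 = +1.
(a,b)_2: α=0, β=1; u≡5, v≡5 (mod 8); ε(u)ε(v)=0·0, αω(v)=0·1, βω(u)=1·1; sum ≡ 1  ⇒  -1.
(a,b)_23: α=-2, u≡5; β=0, v≡6 (mod 23); (5|23)=-1, (6|23)=+1; sign (−1)^0·-1^0·+1^-2 = +1.
(a,b)_5: α=0, u≡3; β=1, v≡2 (mod 5); (3|5)=-1, (2|5)=-1; sign (−1)^0·-1^1·-1^0 = -1.
|Ram(-3, -1190)| = 4, even; anisotropic at {2, 5, 17, ∞}.

[2, 5, 17, inf]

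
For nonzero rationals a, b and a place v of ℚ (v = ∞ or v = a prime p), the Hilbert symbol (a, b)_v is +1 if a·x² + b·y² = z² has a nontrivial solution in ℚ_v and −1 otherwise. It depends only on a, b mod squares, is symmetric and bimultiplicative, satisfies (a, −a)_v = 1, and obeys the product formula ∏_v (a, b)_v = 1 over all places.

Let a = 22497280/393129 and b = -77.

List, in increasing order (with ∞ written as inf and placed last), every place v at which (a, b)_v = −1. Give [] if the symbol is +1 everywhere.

[2, 5]

(a, b) ≡ (130, -77) mod (ℚ^×)²; places V = {2, 3, 5, 7, 11, 13, 19, ∞}.
(a,b)_∞: sgn(130)=+, sgn(-77)=−, so +1.
(a,b)_7: α=0, u≡4; β=1, v≡3 (mod 7); (4|7)=+1, (3|7)=-1; sign (−1)^0·+1^1·-1^0 = +1.
(a,b)_19: α=-2, u≡17; β=0, v≡18 (mod 19); (17|19)=+1, (18|19)=-1; sign (−1)^0·+1^0·-1^-2 = +1.
(a,b)_11: α=-2, u≡9; β=1, v≡4 (mod 11); (9|11)=+1, (4|11)=+1; sign (−1)^0·+1^1·+1^-2 = +1.
(a,b)_2: α=11, β=0; u≡1, v≡3 (mod 8); ε(u)ε(v)=0·1, αω(v)=11·1, βω(u)=0·0; sum ≡ 1  ⇒  -1.
(a,b)_13: α=3, u≡1; β=0, v≡1 (mod 13); (1|13)=+1, (1|13)=+1; sign (−1)^0·+1^0·+1^3 = +1.
(a,b)_3: α=-2, u≡1; β=0, v≡1 (mod 3); (1|3)=+1, (1|3)=+1; sign (−1)^0·+1^0·+1^-2 = +1.
(a,b)_5: α=1, u≡4; β=0, v≡3 (mod 5); (4|5)=+1, (3|5)=-1; sign (−1)^0·+1^0·-1^1 = -1.
Ram(130, -77) = {2, 5}; no ℚ_2-point on the conic.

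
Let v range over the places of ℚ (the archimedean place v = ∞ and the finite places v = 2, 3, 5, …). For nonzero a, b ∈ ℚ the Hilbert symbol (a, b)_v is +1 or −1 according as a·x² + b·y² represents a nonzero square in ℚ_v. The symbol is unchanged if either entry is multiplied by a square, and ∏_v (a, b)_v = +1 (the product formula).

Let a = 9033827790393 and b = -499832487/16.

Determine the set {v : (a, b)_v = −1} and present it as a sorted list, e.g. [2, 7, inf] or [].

[17, 29]

(a, b) ≡ (17, -9367) mod (ℚ^×)²; places V = {2, 3, 7, 11, 17, 19, 29, ∞}.
(a,b)_7: α=4, u≡5; β=2, v≡5 (mod 7); (5|7)=-1, (5|7)=-1; sign (−1)^0·-1^2·-1^4 = +1.
(a,b)_∞: sgn(17)=+, sgn(-9367)=−, so +1.
(a,b)_11: α=0, u≡10; β=2, v≡1 (mod 11); (10|11)=-1, (1|11)=+1; sign (−1)^0·-1^2·+1^0 = +1.
(a,b)_2: α=0, β=-4; u≡1, v≡1 (mod 8); ε(u)ε(v)=0·0, αω(v)=0·0, βω(u)=-4·0; sum ≡ 0  ⇒  +1.
(a,b)_17: α=1, u≡16; β=1, v≡3 (mod 17); (16|17)=+1, (3|17)=-1; sign (−1)^0·+1^1·-1^1 = -1.
(a,b)_29: α=2, u≡3; β=1, v≡7 (mod 29); (3|29)=-1, (7|29)=+1; sign (−1)^0·-1^1·+1^2 = -1.
(a,b)_19: α=2, u≡4; β=1, v≡16 (mod 19); (4|19)=+1, (16|19)=+1; sign (−1)^0·+1^1·+1^2 = +1.
(a,b)_3: α=6, u≡2; β=2, v≡2 (mod 3); (2|3)=-1, (2|3)=-1; sign (−1)^0·-1^2·-1^6 = +1.
(17, -9367 / ℚ) ramifies at {17, 29}: a division algebra.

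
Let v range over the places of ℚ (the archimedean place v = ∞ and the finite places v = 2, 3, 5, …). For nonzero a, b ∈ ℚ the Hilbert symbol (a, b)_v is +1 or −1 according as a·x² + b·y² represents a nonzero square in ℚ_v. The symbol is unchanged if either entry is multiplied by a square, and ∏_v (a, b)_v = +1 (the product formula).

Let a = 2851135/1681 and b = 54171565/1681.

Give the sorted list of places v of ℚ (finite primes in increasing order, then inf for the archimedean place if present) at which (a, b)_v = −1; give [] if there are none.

[19, 29]

(a, b) ≡ (1015, 19285) mod (ℚ^×)²; places V = {2, 5, 7, 19, 29, 41, 53, ∞}.
(a,b)_41: α=-2, u≡36; β=-2, v≡28 (mod 41); (36|41)=+1, (28|41)=-1; sign (−1)^0·+1^-2·-1^-2 = +1.
(a,b)_2: α=0, β=0; u≡7, v≡5 (mod 8); ε(u)ε(v)=1·0, αω(v)=0·1, βω(u)=0·0; sum ≡ 0  ⇒  +1.
(a,b)_19: α=0, u≡10; β=1, v≡10 (mod 19); (10|19)=-1, (10|19)=-1; sign (−1)^0·-1^1·-1^0 = -1.
(a,b)_5: α=1, u≡2; β=1, v≡3 (mod 5); (2|5)=-1, (3|5)=-1; sign (−1)^0·-1^1·-1^1 = +1.
(a,b)_29: α=1, u≡24; β=1, v≡21 (mod 29); (24|29)=+1, (21|29)=-1; sign (−1)^0·+1^1·-1^1 = -1.
(a,b)_∞: sgn(1015)=+, sgn(19285)=+, so +1.
(a,b)_7: α=1, u≡3; β=1, v≡1 (mod 7); (3|7)=-1, (1|7)=+1; sign (−1)^1·-1^1·+1^1 = +1.
(a,b)_53: α=2, u≡3; β=2, v≡4 (mod 53); (3|53)=-1, (4|53)=+1; sign (−1)^0·-1^2·+1^2 = +1.
|Ram(1015, 19285)| = 2, even; anisotropic at {19, 29}.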